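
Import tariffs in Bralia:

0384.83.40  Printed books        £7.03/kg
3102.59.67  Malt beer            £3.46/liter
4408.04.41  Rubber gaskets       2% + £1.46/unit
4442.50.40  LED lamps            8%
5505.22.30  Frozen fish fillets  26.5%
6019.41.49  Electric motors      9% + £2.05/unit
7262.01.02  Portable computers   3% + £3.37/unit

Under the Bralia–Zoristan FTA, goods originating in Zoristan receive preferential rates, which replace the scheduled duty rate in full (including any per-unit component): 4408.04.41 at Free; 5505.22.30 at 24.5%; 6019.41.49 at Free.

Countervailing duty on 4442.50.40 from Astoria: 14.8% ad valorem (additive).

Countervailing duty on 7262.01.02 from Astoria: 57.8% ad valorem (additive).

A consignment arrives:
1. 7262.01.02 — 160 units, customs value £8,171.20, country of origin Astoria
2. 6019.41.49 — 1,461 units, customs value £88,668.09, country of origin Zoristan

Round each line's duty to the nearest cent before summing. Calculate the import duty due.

Line 1 (7262.01.02, Astoria, 160 units, £8,171.20):
Base rate for 7262.01.02 is 3% + £3.37/unit.
Additional duty on 7262.01.02 from Astoria: +57.8%. Applied ad valorem rate: 3% + 57.8% = 60.8%.
Duty = £8,171.20 × 60.8% + 160 × £3.37 = £5,507.29.
Line 2 (6019.41.49, Zoristan, 1,461 units, £88,668.09):
Base rate for 6019.41.49 is 9% + £2.05/unit.
Origin Zoristan qualifies under the Bralia–Zoristan agreement and 6019.41.49 is covered: preferential rate Free applies instead.
Duty = £88,668.09 × 0% = £0.00.
Total = £5,507.29 + £0.00 = £5,507.29.

£5,507.29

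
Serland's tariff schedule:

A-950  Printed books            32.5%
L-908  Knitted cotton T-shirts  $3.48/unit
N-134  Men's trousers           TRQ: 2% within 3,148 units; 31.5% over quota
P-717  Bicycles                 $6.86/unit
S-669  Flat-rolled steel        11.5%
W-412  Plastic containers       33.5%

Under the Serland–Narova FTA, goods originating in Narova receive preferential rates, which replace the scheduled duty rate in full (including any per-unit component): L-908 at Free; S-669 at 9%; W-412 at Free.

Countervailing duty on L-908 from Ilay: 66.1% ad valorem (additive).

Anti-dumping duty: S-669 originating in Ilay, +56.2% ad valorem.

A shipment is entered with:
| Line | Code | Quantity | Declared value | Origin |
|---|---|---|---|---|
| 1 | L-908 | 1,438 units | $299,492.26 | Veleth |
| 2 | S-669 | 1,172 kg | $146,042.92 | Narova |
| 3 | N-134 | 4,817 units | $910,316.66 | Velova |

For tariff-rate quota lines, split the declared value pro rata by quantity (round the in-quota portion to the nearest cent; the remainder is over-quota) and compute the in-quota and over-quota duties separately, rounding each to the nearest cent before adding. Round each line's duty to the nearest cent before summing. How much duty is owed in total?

$129,399.68

Line 1 (L-908, Veleth, 1,438 units, $299,492.26):
Base rate for L-908 is $3.48/unit.
L-908 has an FTA preferential rate, but origin Veleth is not Narova; base rate stands.
The additional-duty order on L-908 targets Ilay, not Veleth; it does not apply.
Duty = 1,438 × $3.48 = $5,004.24.
Line 2 (S-669, Narova, 1,172 kg, $146,042.92):
Base rate for S-669 is 11.5%.
Origin Narova qualifies under the Serland–Narova agreement and S-669 is covered: preferential rate 9% applies instead.
The additional-duty order on S-669 targets Ilay, not Narova; it does not apply.
Duty = $146,042.92 × 9% = $13,143.86.
Line 3 (N-134, Velova, 4,817 units, $910,316.66):
Code N-134 is under a tariff-rate quota (threshold 3,148 units). In-quota: 3,148 units at 2%; over-quota: 1,669 units at 31.5%.
Pro-rata value split: in-quota = $910,316.66 × 3,148/4,817 = $594,909.04; over-quota = $910,316.66 − $594,909.04 = $315,407.62.
In-quota duty = $594,909.04 × 2% = $11,898.18. Over-quota duty = $315,407.62 × 31.5% = $99,353.40.
Line duty = $11,898.18 + $99,353.40 = $111,251.58.
Total = $5,004.24 + $13,143.86 + $111,251.58 = $129,399.68.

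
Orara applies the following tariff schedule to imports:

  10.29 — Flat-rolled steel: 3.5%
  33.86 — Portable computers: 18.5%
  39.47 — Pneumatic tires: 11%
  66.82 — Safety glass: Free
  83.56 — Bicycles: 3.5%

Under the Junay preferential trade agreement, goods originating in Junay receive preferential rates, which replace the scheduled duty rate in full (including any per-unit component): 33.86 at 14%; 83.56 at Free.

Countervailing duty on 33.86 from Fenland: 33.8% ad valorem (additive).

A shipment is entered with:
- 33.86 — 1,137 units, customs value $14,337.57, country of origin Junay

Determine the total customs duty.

Line 1 (33.86, Junay, 1,137 units, $14,337.57):
Base rate for 33.86 is 18.5%.
Origin Junay qualifies under the Orara–Junay agreement and 33.86 is covered: preferential rate 14% applies instead.
The additional-duty order on 33.86 targets Fenland, not Junay; it does not apply.
Duty = $14,337.57 × 14% = $2,007.26.

$2,007.26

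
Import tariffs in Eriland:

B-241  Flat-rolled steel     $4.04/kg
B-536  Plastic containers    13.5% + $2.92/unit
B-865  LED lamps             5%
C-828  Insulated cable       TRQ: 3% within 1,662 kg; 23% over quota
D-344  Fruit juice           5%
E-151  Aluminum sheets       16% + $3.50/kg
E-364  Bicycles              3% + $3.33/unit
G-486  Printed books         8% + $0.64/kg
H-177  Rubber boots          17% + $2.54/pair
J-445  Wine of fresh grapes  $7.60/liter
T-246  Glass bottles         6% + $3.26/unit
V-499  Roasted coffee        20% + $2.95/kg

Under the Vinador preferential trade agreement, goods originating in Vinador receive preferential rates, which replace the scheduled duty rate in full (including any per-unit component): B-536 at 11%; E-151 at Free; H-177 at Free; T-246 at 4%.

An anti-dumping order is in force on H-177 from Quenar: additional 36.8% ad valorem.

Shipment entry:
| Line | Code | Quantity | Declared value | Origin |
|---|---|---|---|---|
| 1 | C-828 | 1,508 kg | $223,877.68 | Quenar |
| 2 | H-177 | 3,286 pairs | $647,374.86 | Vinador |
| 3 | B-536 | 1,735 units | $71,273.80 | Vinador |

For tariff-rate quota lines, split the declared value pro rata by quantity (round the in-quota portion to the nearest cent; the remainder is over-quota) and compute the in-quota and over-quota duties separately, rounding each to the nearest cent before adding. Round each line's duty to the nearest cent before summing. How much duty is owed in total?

$14,556.45

Line 1 (C-828, Quenar, 1,508 kg, $223,877.68):
Code C-828 is under a tariff-rate quota (threshold 1,662 kg). Quantity 1,508 kg is within the quota, so the in-quota rate 3% applies to the full value.
Duty = $223,877.68 × 3% = $6,716.33.
Line 2 (H-177, Vinador, 3,286 pairs, $647,374.86):
Base rate for H-177 is 17% + $2.54/pair.
Origin Vinador qualifies under the Eriland–Vinador agreement and H-177 is covered: preferential rate Free applies instead.
The additional-duty order on H-177 targets Quenar, not Vinador; it does not apply.
Duty = $647,374.86 × 0% = $0.00.
Line 3 (B-536, Vinador, 1,735 units, $71,273.80):
Base rate for B-536 is 13.5% + $2.92/unit.
Origin Vinador qualifies under the Eriland–Vinador agreement and B-536 is covered: preferential rate 11% applies instead.
Duty = $71,273.80 × 11% = $7,840.12.
Total = $6,716.33 + $0.00 + $7,840.12 = $14,556.45.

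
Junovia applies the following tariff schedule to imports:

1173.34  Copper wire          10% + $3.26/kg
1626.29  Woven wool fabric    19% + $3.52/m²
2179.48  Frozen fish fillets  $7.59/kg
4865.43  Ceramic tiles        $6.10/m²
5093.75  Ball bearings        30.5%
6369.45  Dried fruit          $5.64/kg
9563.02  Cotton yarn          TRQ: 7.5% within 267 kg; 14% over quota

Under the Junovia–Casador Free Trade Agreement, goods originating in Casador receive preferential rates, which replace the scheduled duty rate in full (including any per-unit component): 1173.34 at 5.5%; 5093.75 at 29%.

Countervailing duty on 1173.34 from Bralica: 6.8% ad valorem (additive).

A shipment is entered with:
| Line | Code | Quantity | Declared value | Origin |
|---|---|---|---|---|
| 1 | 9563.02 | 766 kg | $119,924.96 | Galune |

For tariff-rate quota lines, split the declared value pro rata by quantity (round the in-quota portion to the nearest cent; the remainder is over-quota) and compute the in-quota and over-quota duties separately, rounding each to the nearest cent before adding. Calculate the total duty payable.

$14,072.39

Line 1 (9563.02, Galune, 766 kg, $119,924.96):
Code 9563.02 is under a tariff-rate quota (threshold 267 kg). In-quota: 267 kg at 7.5%; over-quota: 499 kg at 14%.
Pro-rata value split: in-quota = $119,924.96 × 267/766 = $41,801.52; over-quota = $119,924.96 − $41,801.52 = $78,123.44.
In-quota duty = $41,801.52 × 7.5% = $3,135.11. Over-quota duty = $78,123.44 × 14% = $10,937.28.
Line duty = $3,135.11 + $10,937.28 = $14,072.39.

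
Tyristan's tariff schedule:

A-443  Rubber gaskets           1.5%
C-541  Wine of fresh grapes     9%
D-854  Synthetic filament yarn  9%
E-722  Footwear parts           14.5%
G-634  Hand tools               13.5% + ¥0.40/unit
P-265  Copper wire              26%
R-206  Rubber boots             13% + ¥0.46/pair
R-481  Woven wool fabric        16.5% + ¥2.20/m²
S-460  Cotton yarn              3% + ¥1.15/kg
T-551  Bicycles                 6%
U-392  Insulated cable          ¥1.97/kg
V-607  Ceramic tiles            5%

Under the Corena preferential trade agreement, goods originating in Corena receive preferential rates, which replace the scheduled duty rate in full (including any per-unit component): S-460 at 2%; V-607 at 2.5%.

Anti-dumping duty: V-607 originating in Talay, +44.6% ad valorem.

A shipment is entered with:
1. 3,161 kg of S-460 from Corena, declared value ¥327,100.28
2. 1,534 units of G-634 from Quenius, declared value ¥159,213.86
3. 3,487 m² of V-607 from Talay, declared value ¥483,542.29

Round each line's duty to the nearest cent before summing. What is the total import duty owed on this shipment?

Line 1 (S-460, Corena, 3,161 kg, ¥327,100.28):
Base rate for S-460 is 3% + ¥1.15/kg.
Origin Corena qualifies under the Tyristan–Corena agreement and S-460 is covered: preferential rate 2% applies instead.
Duty = ¥327,100.28 × 2% = ¥6,542.01.
Line 2 (G-634, Quenius, 1,534 units, ¥159,213.86):
Base rate for G-634 is 13.5% + ¥0.40/unit.
Duty = ¥159,213.86 × 13.5% + 1,534 × ¥0.40 = ¥22,107.47.
Line 3 (V-607, Talay, 3,487 m², ¥483,542.29):
Base rate for V-607 is 5%.
V-607 has an FTA preferential rate, but origin Talay is not Corena; base rate stands.
Additional duty on V-607 from Talay: +44.6%. Applied ad valorem rate: 5% + 44.6% = 49.6%.
Duty = ¥483,542.29 × 49.6% = ¥239,836.98.
Total = ¥6,542.01 + ¥22,107.47 + ¥239,836.98 = ¥268,486.46.

¥268,486.46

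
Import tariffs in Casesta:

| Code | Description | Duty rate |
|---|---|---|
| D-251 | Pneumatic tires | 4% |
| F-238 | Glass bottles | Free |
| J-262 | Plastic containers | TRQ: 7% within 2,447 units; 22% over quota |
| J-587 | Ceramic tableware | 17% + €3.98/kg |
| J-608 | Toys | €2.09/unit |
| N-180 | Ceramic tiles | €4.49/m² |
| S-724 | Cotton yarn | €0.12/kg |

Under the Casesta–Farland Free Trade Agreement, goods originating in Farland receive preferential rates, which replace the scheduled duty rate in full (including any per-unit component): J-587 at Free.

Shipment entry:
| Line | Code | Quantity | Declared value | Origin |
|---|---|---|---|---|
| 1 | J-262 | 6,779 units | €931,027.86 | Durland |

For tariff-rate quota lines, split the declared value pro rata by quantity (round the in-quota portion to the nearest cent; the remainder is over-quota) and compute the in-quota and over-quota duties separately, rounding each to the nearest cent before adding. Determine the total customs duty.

€154,415.48

Line 1 (J-262, Durland, 6,779 units, €931,027.86):
Code J-262 is under a tariff-rate quota (threshold 2,447 units). In-quota: 2,447 units at 7%; over-quota: 4,332 units at 22%.
Pro-rata value split: in-quota = €931,027.86 × 2,447/6,779 = €336,070.98; over-quota = €931,027.86 − €336,070.98 = €594,956.88.
In-quota duty = €336,070.98 × 7% = €23,524.97. Over-quota duty = €594,956.88 × 22% = €130,890.51.
Line duty = €23,524.97 + €130,890.51 = €154,415.48.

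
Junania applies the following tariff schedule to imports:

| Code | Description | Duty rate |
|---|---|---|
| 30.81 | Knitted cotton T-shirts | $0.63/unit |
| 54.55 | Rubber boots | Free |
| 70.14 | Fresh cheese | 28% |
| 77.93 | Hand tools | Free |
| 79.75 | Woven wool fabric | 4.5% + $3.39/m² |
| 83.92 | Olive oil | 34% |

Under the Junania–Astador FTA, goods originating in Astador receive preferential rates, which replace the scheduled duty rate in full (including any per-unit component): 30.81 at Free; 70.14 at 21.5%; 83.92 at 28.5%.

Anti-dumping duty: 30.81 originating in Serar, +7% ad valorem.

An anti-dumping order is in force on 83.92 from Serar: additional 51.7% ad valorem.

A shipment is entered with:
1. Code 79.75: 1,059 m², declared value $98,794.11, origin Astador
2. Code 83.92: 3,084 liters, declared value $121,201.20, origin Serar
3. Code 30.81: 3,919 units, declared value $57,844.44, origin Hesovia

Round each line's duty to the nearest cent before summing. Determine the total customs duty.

Line 1 (79.75, Astador, 1,059 m², $98,794.11):
Base rate for 79.75 is 4.5% + $3.39/m².
Origin Astador is the FTA partner but 79.75 is not on the preference list; base rate stands.
Duty = $98,794.11 × 4.5% + 1,059 × $3.39 = $8,035.74.
Line 2 (83.92, Serar, 3,084 liters, $121,201.20):
Base rate for 83.92 is 34%.
83.92 has an FTA preferential rate, but origin Serar is not Astador; base rate stands.
Additional duty on 83.92 from Serar: +51.7%. Applied ad valorem rate: 34% + 51.7% = 85.7%.
Duty = $121,201.20 × 85.7% = $103,869.43.
Line 3 (30.81, Hesovia, 3,919 units, $57,844.44):
Base rate for 30.81 is $0.63/unit.
30.81 has an FTA preferential rate, but origin Hesovia is not Astador; base rate stands.
The additional-duty order on 30.81 targets Serar, not Hesovia; it does not apply.
Duty = 3,919 × $0.63 = $2,468.97.
Total = $8,035.74 + $103,869.43 + $2,468.97 = $114,374.14.

$114,374.14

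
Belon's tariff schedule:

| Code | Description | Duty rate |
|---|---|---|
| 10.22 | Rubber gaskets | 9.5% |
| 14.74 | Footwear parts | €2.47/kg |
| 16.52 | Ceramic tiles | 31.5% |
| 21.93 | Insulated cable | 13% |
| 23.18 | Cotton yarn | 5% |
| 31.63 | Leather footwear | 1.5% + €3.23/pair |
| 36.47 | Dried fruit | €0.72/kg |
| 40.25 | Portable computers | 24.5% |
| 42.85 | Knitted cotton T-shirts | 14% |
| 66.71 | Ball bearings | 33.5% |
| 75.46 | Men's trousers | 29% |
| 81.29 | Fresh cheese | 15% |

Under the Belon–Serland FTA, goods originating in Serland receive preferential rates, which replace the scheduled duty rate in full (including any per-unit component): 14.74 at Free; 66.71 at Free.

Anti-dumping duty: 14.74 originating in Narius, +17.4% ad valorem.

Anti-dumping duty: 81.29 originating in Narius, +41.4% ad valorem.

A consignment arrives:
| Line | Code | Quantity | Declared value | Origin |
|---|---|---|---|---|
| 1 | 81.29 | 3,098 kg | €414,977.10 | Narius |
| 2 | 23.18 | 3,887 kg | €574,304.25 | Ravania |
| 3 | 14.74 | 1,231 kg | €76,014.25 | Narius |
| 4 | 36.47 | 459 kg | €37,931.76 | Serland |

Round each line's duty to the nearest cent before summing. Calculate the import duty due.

Line 1 (81.29, Narius, 3,098 kg, €414,977.10):
Base rate for 81.29 is 15%.
Additional duty on 81.29 from Narius: +41.4%. Applied ad valorem rate: 15% + 41.4% = 56.4%.
Duty = €414,977.10 × 56.4% = €234,047.08.
Line 2 (23.18, Ravania, 3,887 kg, €574,304.25):
Base rate for 23.18 is 5%.
Duty = €574,304.25 × 5% = €28,715.21.
Line 3 (14.74, Narius, 1,231 kg, €76,014.25):
Base rate for 14.74 is €2.47/kg.
14.74 has an FTA preferential rate, but origin Narius is not Serland; base rate stands.
Additional duty on 14.74 from Narius: +17.4% ad valorem. Applied ad valorem rate = 17.4%.
Duty = €76,014.25 × 17.4% + 1,231 × €2.47 = €16,267.05.
Line 4 (36.47, Serland, 459 kg, €37,931.76):
Base rate for 36.47 is €0.72/kg.
Origin Serland is the FTA partner but 36.47 is not on the preference list; base rate stands.
Duty = 459 × €0.72 = €330.48.
Total = €234,047.08 + €28,715.21 + €16,267.05 + €330.48 = €279,359.82.

€279,359.82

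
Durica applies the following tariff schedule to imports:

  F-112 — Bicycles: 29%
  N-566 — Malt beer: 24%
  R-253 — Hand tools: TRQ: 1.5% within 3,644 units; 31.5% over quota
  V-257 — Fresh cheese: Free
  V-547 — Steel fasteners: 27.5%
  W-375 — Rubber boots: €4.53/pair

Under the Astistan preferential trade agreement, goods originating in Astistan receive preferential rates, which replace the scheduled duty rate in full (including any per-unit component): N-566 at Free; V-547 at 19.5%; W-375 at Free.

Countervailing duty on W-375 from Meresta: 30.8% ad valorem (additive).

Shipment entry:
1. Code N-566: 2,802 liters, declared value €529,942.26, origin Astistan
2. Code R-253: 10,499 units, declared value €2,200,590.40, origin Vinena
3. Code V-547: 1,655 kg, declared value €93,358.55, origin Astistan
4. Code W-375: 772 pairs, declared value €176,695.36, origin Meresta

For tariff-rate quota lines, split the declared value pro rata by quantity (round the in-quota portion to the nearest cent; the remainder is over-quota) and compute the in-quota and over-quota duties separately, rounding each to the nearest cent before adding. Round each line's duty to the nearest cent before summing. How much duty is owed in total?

€540,175.51

Line 1 (N-566, Astistan, 2,802 liters, €529,942.26):
Base rate for N-566 is 24%.
Origin Astistan qualifies under the Durica–Astistan agreement and N-566 is covered: preferential rate Free applies instead.
Duty = €529,942.26 × 0% = €0.00.
Line 2 (R-253, Vinena, 10,499 units, €2,200,590.40):
Code R-253 is under a tariff-rate quota (threshold 3,644 units). In-quota: 3,644 units at 1.5%; over-quota: 6,855 units at 31.5%.
Pro-rata value split: in-quota = €2,200,590.40 × 3,644/10,499 = €763,782.40; over-quota = €2,200,590.40 − €763,782.40 = €1,436,808.00.
In-quota duty = €763,782.40 × 1.5% = €11,456.74. Over-quota duty = €1,436,808.00 × 31.5% = €452,594.52.
Line duty = €11,456.74 + €452,594.52 = €464,051.26.
Line 3 (V-547, Astistan, 1,655 kg, €93,358.55):
Base rate for V-547 is 27.5%.
Origin Astistan qualifies under the Durica–Astistan agreement and V-547 is covered: preferential rate 19.5% applies instead.
Duty = €93,358.55 × 19.5% = €18,204.92.
Line 4 (W-375, Meresta, 772 pairs, €176,695.36):
Base rate for W-375 is €4.53/pair.
W-375 has an FTA preferential rate, but origin Meresta is not Astistan; base rate stands.
Additional duty on W-375 from Meresta: +30.8% ad valorem. Applied ad valorem rate = 30.8%.
Duty = €176,695.36 × 30.8% + 772 × €4.53 = €57,919.33.
Total = €0.00 + €464,051.26 + €18,204.92 + €57,919.33 = €540,175.51.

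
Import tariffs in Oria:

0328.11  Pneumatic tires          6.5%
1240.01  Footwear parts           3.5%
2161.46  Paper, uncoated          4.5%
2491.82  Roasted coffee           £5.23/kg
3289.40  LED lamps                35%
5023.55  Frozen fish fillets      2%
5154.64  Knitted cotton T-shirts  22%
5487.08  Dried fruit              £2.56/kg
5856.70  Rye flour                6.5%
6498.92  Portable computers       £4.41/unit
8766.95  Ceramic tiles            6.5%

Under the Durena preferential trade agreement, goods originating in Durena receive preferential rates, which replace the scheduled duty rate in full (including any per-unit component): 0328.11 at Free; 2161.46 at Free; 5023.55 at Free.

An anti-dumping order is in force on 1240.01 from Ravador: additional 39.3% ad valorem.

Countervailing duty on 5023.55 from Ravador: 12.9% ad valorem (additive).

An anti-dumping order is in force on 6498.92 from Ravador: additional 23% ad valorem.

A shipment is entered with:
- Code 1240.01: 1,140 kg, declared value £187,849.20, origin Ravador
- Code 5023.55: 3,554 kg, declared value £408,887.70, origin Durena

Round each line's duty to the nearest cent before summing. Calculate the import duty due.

Line 1 (1240.01, Ravador, 1,140 kg, £187,849.20):
Base rate for 1240.01 is 3.5%.
Additional duty on 1240.01 from Ravador: +39.3%. Applied ad valorem rate: 3.5% + 39.3% = 42.8%.
Duty = £187,849.20 × 42.8% = £80,399.46.
Line 2 (5023.55, Durena, 3,554 kg, £408,887.70):
Base rate for 5023.55 is 2%.
Origin Durena qualifies under the Oria–Durena agreement and 5023.55 is covered: preferential rate Free applies instead.
The additional-duty order on 5023.55 targets Ravador, not Durena; it does not apply.
Duty = £408,887.70 × 0% = £0.00.
Total = £80,399.46 + £0.00 = £80,399.46.

£80,399.46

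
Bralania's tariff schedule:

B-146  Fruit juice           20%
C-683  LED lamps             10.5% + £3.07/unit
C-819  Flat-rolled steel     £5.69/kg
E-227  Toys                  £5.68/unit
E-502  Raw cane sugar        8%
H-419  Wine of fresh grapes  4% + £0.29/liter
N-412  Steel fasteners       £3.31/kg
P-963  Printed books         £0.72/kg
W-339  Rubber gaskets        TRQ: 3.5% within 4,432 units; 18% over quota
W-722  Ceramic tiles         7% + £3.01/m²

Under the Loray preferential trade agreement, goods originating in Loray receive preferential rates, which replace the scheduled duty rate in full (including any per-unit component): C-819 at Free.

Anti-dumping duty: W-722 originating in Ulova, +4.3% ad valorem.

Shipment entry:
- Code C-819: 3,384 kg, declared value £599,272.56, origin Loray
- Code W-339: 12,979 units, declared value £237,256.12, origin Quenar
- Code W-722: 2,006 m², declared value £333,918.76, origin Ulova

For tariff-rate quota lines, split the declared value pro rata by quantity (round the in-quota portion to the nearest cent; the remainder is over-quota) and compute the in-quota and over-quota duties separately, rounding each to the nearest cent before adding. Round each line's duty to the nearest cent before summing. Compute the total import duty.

Line 1 (C-819, Loray, 3,384 kg, £599,272.56):
Base rate for C-819 is £5.69/kg.
Origin Loray qualifies under the Bralania–Loray agreement and C-819 is covered: preferential rate Free applies instead.
Duty = £599,272.56 × 0% = £0.00.
Line 2 (W-339, Quenar, 12,979 units, £237,256.12):
Code W-339 is under a tariff-rate quota (threshold 4,432 units). In-quota: 4,432 units at 3.5%; over-quota: 8,547 units at 18%.
Pro-rata value split: in-quota = £237,256.12 × 4,432/12,979 = £81,016.96; over-quota = £237,256.12 − £81,016.96 = £156,239.16.
In-quota duty = £81,016.96 × 3.5% = £2,835.59. Over-quota duty = £156,239.16 × 18% = £28,123.05.
Line duty = £2,835.59 + £28,123.05 = £30,958.64.
Line 3 (W-722, Ulova, 2,006 m², £333,918.76):
Base rate for W-722 is 7% + £3.01/m².
Additional duty on W-722 from Ulova: +4.3%. Applied ad valorem rate: 7% + 4.3% = 11.3%.
Duty = £333,918.76 × 11.3% + 2,006 × £3.01 = £43,770.88.
Total = £0.00 + £30,958.64 + £43,770.88 = £74,729.52.

£74,729.52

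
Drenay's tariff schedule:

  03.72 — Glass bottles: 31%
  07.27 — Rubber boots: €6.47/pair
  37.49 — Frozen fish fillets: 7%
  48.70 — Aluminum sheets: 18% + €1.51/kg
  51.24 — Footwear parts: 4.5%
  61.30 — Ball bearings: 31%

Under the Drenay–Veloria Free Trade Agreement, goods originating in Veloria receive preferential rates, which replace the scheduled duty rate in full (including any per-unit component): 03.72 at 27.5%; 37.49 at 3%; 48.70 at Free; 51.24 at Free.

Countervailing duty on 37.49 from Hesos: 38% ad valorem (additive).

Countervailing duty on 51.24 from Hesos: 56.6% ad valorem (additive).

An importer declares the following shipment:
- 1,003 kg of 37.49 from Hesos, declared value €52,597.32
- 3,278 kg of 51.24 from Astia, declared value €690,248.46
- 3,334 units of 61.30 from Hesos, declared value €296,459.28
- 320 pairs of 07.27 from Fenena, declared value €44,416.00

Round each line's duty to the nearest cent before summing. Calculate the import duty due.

Line 1 (37.49, Hesos, 1,003 kg, €52,597.32):
Base rate for 37.49 is 7%.
37.49 has an FTA preferential rate, but origin Hesos is not Veloria; base rate stands.
Additional duty on 37.49 from Hesos: +38%. Applied ad valorem rate: 7% + 38% = 45%.
Duty = €52,597.32 × 45% = €23,668.79.
Line 2 (51.24, Astia, 3,278 kg, €690,248.46):
Base rate for 51.24 is 4.5%.
51.24 has an FTA preferential rate, but origin Astia is not Veloria; base rate stands.
The additional-duty order on 51.24 targets Hesos, not Astia; it does not apply.
Duty = €690,248.46 × 4.5% = €31,061.18.
Line 3 (61.30, Hesos, 3,334 units, €296,459.28):
Base rate for 61.30 is 31%.
Duty = €296,459.28 × 31% = €91,902.38.
Line 4 (07.27, Fenena, 320 pairs, €44,416.00):
Base rate for 07.27 is €6.47/pair.
Duty = 320 × €6.47 = €2,070.40.
Total = €23,668.79 + €31,061.18 + €91,902.38 + €2,070.40 = €148,702.75.

€148,702.75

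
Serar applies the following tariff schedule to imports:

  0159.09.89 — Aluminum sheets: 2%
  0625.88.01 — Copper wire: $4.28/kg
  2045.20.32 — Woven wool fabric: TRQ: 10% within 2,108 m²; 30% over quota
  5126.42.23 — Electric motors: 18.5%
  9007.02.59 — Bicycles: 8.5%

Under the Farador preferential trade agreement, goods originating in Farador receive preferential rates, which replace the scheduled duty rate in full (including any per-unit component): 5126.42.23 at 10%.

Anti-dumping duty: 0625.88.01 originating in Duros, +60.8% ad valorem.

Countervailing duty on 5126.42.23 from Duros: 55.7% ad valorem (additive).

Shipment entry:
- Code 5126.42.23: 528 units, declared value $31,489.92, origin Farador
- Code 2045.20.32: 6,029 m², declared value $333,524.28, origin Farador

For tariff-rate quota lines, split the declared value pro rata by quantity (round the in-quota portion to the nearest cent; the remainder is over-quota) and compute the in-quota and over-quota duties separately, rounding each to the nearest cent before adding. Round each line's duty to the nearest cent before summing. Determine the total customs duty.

$79,883.37

Line 1 (5126.42.23, Farador, 528 units, $31,489.92):
Base rate for 5126.42.23 is 18.5%.
Origin Farador qualifies under the Serar–Farador agreement and 5126.42.23 is covered: preferential rate 10% applies instead.
The additional-duty order on 5126.42.23 targets Duros, not Farador; it does not apply.
Duty = $31,489.92 × 10% = $3,148.99.
Line 2 (2045.20.32, Farador, 6,029 m², $333,524.28):
Code 2045.20.32 is under a tariff-rate quota (threshold 2,108 m²). In-quota: 2,108 m² at 10%; over-quota: 3,921 m² at 30%.
Pro-rata value split: in-quota = $333,524.28 × 2,108/6,029 = $116,614.56; over-quota = $333,524.28 − $116,614.56 = $216,909.72.
In-quota duty = $116,614.56 × 10% = $11,661.46. Over-quota duty = $216,909.72 × 30% = $65,072.92.
Line duty = $11,661.46 + $65,072.92 = $76,734.38.
Total = $3,148.99 + $76,734.38 = $79,883.37.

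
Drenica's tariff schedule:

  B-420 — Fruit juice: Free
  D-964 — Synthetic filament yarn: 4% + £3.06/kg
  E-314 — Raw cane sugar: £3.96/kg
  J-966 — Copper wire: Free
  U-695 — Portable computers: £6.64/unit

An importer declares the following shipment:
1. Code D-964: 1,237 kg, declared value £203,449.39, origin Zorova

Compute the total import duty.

Line 1 (D-964, Zorova, 1,237 kg, £203,449.39):
Base rate for D-964 is 4% + £3.06/kg.
Duty = £203,449.39 × 4% + 1,237 × £3.06 = £11,923.20.

£11,923.20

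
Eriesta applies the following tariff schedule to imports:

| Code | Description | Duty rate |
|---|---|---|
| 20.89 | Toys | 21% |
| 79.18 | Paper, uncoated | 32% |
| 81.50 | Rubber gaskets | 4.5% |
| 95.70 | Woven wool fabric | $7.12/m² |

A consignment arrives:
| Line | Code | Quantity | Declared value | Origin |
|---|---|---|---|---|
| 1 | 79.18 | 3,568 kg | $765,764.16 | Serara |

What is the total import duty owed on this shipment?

Line 1 (79.18, Serara, 3,568 kg, $765,764.16):
Base rate for 79.18 is 32%.
Duty = $765,764.16 × 32% = $245,044.53.

$245,044.53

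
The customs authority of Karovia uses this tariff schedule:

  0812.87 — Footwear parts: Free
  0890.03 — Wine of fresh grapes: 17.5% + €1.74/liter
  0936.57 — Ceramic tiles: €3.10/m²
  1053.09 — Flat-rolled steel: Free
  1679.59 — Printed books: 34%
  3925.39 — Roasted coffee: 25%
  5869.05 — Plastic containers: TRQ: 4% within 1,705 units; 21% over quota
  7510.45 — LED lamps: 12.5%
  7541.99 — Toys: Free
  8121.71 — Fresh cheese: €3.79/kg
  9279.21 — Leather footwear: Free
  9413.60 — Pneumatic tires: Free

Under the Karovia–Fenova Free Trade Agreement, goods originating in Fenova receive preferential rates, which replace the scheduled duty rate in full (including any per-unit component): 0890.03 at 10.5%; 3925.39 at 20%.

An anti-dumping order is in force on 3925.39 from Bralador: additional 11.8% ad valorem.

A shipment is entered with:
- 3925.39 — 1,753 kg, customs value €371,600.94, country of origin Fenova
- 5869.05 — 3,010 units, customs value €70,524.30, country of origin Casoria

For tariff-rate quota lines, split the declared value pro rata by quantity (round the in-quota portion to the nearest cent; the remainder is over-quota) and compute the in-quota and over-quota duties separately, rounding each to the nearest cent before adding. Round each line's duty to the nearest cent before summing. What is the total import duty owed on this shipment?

Line 1 (3925.39, Fenova, 1,753 kg, €371,600.94):
Base rate for 3925.39 is 25%.
Origin Fenova qualifies under the Karovia–Fenova agreement and 3925.39 is covered: preferential rate 20% applies instead.
The additional-duty order on 3925.39 targets Bralador, not Fenova; it does not apply.
Duty = €371,600.94 × 20% = €74,320.19.
Line 2 (5869.05, Casoria, 3,010 units, €70,524.30):
Code 5869.05 is under a tariff-rate quota (threshold 1,705 units). In-quota: 1,705 units at 4%; over-quota: 1,305 units at 21%.
Pro-rata value split: in-quota = €70,524.30 × 1,705/3,010 = €39,948.15; over-quota = €70,524.30 − €39,948.15 = €30,576.15.
In-quota duty = €39,948.15 × 4% = €1,597.93. Over-quota duty = €30,576.15 × 21% = €6,420.99.
Line duty = €1,597.93 + €6,420.99 = €8,018.92.
Total = €74,320.19 + €8,018.92 = €82,339.11.

€82,339.11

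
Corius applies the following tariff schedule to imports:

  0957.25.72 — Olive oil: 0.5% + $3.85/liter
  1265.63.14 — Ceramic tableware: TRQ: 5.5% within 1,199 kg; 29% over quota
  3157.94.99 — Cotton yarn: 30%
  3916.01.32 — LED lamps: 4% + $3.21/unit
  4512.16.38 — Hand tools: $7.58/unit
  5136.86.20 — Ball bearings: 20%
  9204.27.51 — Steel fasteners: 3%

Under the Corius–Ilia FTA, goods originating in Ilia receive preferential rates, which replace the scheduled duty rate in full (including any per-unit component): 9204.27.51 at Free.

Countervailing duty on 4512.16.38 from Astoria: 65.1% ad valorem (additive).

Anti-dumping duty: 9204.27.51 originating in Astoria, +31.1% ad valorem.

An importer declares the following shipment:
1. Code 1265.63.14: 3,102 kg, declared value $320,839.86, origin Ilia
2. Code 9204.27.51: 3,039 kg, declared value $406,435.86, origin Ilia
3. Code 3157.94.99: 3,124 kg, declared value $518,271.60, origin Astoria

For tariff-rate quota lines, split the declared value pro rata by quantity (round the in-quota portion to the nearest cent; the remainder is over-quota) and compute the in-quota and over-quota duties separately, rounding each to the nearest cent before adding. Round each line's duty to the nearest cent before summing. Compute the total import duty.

$219,382.08

Line 1 (1265.63.14, Ilia, 3,102 kg, $320,839.86):
Code 1265.63.14 is under a tariff-rate quota (threshold 1,199 kg). In-quota: 1,199 kg at 5.5%; over-quota: 1,903 kg at 29%.
Pro-rata value split: in-quota = $320,839.86 × 1,199/3,102 = $124,012.57; over-quota = $320,839.86 − $124,012.57 = $196,827.29.
In-quota duty = $124,012.57 × 5.5% = $6,820.69. Over-quota duty = $196,827.29 × 29% = $57,079.91.
Line duty = $6,820.69 + $57,079.91 = $63,900.60.
Line 2 (9204.27.51, Ilia, 3,039 kg, $406,435.86):
Base rate for 9204.27.51 is 3%.
Origin Ilia qualifies under the Corius–Ilia agreement and 9204.27.51 is covered: preferential rate Free applies instead.
The additional-duty order on 9204.27.51 targets Astoria, not Ilia; it does not apply.
Duty = $406,435.86 × 0% = $0.00.
Line 3 (3157.94.99, Astoria, 3,124 kg, $518,271.60):
Base rate for 3157.94.99 is 30%.
Duty = $518,271.60 × 30% = $155,481.48.
Total = $63,900.60 + $0.00 + $155,481.48 = $219,382.08.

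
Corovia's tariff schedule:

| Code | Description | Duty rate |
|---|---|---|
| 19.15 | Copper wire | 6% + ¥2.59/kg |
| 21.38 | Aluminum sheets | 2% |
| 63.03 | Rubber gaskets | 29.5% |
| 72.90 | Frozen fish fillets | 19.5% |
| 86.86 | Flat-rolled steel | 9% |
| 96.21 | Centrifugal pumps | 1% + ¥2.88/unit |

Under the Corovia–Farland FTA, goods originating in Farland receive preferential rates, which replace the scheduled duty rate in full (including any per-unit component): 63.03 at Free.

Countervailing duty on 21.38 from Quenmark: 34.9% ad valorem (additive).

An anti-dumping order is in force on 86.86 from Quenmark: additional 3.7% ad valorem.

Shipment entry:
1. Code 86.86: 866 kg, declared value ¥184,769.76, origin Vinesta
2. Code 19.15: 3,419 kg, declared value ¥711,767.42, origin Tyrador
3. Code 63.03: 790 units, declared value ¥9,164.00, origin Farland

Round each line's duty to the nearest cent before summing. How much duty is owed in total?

¥68,190.54

Line 1 (86.86, Vinesta, 866 kg, ¥184,769.76):
Base rate for 86.86 is 9%.
The additional-duty order on 86.86 targets Quenmark, not Vinesta; it does not apply.
Duty = ¥184,769.76 × 9% = ¥16,629.28.
Line 2 (19.15, Tyrador, 3,419 kg, ¥711,767.42):
Base rate for 19.15 is 6% + ¥2.59/kg.
Duty = ¥711,767.42 × 6% + 3,419 × ¥2.59 = ¥51,561.26.
Line 3 (63.03, Farland, 790 units, ¥9,164.00):
Base rate for 63.03 is 29.5%.
Origin Farland qualifies under the Corovia–Farland agreement and 63.03 is covered: preferential rate Free applies instead.
Duty = ¥9,164.00 × 0% = ¥0.00.
Total = ¥16,629.28 + ¥51,561.26 + ¥0.00 = ¥68,190.54.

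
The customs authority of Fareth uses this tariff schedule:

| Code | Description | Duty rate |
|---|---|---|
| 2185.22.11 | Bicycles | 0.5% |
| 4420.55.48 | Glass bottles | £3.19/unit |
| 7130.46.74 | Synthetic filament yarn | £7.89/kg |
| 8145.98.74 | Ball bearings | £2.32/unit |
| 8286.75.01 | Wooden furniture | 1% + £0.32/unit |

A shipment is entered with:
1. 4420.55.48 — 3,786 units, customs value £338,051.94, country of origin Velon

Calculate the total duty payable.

£12,077.34

Line 1 (4420.55.48, Velon, 3,786 units, £338,051.94):
Base rate for 4420.55.48 is £3.19/unit.
Duty = 3,786 × £3.19 = £12,077.34.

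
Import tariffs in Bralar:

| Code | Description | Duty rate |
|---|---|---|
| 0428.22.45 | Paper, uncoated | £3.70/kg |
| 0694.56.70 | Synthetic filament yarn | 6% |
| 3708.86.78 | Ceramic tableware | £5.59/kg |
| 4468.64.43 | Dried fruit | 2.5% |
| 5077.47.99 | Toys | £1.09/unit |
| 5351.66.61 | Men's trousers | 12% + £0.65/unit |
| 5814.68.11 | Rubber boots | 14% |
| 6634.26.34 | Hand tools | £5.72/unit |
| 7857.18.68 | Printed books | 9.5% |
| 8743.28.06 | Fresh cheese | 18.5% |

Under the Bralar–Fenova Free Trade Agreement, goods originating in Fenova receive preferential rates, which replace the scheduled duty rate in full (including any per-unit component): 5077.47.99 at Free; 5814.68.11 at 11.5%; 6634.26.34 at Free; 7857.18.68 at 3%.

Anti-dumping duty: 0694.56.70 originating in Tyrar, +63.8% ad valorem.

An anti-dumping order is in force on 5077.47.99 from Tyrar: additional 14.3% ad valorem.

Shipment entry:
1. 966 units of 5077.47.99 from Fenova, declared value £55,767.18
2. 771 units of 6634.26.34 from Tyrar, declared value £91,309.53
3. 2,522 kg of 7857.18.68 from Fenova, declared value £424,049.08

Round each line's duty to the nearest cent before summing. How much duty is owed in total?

£17,131.59

Line 1 (5077.47.99, Fenova, 966 units, £55,767.18):
Base rate for 5077.47.99 is £1.09/unit.
Origin Fenova qualifies under the Bralar–Fenova agreement and 5077.47.99 is covered: preferential rate Free applies instead.
The additional-duty order on 5077.47.99 targets Tyrar, not Fenova; it does not apply.
Duty = £55,767.18 × 0% = £0.00.
Line 2 (6634.26.34, Tyrar, 771 units, £91,309.53):
Base rate for 6634.26.34 is £5.72/unit.
6634.26.34 has an FTA preferential rate, but origin Tyrar is not Fenova; base rate stands.
Duty = 771 × £5.72 = £4,410.12.
Line 3 (7857.18.68, Fenova, 2,522 kg, £424,049.08):
Base rate for 7857.18.68 is 9.5%.
Origin Fenova qualifies under the Bralar–Fenova agreement and 7857.18.68 is covered: preferential rate 3% applies instead.
Duty = £424,049.08 × 3% = £12,721.47.
Total = £0.00 + £4,410.12 + £12,721.47 = £17,131.59.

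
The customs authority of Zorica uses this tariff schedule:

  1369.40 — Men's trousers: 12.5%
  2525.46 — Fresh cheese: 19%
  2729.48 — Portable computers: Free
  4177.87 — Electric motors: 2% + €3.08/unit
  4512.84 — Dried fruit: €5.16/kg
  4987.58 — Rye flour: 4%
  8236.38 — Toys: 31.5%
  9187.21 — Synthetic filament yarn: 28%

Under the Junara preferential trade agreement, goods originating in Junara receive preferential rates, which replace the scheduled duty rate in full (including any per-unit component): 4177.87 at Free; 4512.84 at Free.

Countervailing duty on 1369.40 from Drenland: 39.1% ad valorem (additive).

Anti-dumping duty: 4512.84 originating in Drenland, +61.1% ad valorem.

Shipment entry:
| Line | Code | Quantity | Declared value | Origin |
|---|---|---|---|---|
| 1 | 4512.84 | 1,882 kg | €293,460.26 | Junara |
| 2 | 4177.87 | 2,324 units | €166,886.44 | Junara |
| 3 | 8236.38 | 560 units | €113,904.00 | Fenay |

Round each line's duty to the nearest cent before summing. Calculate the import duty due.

€35,879.76

Line 1 (4512.84, Junara, 1,882 kg, €293,460.26):
Base rate for 4512.84 is €5.16/kg.
Origin Junara qualifies under the Zorica–Junara agreement and 4512.84 is covered: preferential rate Free applies instead.
The additional-duty order on 4512.84 targets Drenland, not Junara; it does not apply.
Duty = €293,460.26 × 0% = €0.00.
Line 2 (4177.87, Junara, 2,324 units, €166,886.44):
Base rate for 4177.87 is 2% + €3.08/unit.
Origin Junara qualifies under the Zorica–Junara agreement and 4177.87 is covered: preferential rate Free applies instead.
Duty = €166,886.44 × 0% = €0.00.
Line 3 (8236.38, Fenay, 560 units, €113,904.00):
Base rate for 8236.38 is 31.5%.
Duty = €113,904.00 × 31.5% = €35,879.76.
Total = €0.00 + €0.00 + €35,879.76 = €35,879.76.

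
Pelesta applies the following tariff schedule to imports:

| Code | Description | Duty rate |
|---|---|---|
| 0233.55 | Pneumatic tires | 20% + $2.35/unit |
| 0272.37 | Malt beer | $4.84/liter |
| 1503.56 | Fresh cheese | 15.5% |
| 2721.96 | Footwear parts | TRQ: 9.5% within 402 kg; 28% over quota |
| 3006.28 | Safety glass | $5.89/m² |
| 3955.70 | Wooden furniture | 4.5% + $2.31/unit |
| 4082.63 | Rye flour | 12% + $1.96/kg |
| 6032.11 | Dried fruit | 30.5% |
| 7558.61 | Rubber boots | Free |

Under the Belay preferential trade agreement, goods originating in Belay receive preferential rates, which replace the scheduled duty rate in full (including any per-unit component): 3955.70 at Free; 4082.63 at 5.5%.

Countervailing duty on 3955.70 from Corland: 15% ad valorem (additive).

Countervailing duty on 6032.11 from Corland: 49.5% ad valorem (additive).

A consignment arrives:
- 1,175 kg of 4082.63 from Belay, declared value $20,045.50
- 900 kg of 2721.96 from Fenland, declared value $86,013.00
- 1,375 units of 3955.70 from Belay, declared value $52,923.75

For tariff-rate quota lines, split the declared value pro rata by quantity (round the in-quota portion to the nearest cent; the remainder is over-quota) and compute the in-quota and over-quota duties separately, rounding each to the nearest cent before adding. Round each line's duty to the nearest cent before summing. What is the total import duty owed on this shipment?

Line 1 (4082.63, Belay, 1,175 kg, $20,045.50):
Base rate for 4082.63 is 12% + $1.96/kg.
Origin Belay qualifies under the Pelesta–Belay agreement and 4082.63 is covered: preferential rate 5.5% applies instead.
Duty = $20,045.50 × 5.5% = $1,102.50.
Line 2 (2721.96, Fenland, 900 kg, $86,013.00):
Code 2721.96 is under a tariff-rate quota (threshold 402 kg). In-quota: 402 kg at 9.5%; over-quota: 498 kg at 28%.
Pro-rata value split: in-quota = $86,013.00 × 402/900 = $38,419.14; over-quota = $86,013.00 − $38,419.14 = $47,593.86.
In-quota duty = $38,419.14 × 9.5% = $3,649.82. Over-quota duty = $47,593.86 × 28% = $13,326.28.
Line duty = $3,649.82 + $13,326.28 = $16,976.10.
Line 3 (3955.70, Belay, 1,375 units, $52,923.75):
Base rate for 3955.70 is 4.5% + $2.31/unit.
Origin Belay qualifies under the Pelesta–Belay agreement and 3955.70 is covered: preferential rate Free applies instead.
The additional-duty order on 3955.70 targets Corland, not Belay; it does not apply.
Duty = $52,923.75 × 0% = $0.00.
Total = $1,102.50 + $16,976.10 + $0.00 = $18,078.60.

$18,078.60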